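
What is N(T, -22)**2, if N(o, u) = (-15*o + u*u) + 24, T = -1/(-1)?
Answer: 243049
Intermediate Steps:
T = 1 (T = -1*(-1) = 1)
N(o, u) = 24 + u**2 - 15*o (N(o, u) = (-15*o + u**2) + 24 = (u**2 - 15*o) + 24 = 24 + u**2 - 15*o)
N(T, -22)**2 = (24 + (-22)**2 - 15*1)**2 = (24 + 484 - 15)**2 = 493**2 = 243049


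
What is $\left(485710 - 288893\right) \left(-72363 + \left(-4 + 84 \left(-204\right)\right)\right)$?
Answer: $-17615711951$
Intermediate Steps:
$\left(485710 - 288893\right) \left(-72363 + \left(-4 + 84 \left(-204\right)\right)\right) = 196817 \left(-72363 - 17140\right) = 196817 \left(-89503\right) = -17615711951$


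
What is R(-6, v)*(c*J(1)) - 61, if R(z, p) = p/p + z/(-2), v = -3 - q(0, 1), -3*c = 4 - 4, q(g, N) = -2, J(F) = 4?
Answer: -61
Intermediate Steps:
c = 0 (c = -(4 - 4)/3 = -⅓*0 = 0)
v = -1 (v = -3 - 1*(-2) = -3 + 2 = -1)
R(z, p) = 1 - z/2 (R(z, p) = 1 + z*(-½) = 1 - z/2)
R(-6, v)*(c*J(1)) - 61 = (1 - ½*(-6))*(0*4) - 61 = (1 + 3)*0 - 61 = 4*0 - 61 = 0 - 61 = -61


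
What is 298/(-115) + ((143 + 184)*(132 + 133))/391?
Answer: 428209/1955 ≈ 219.03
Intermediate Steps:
298/(-115) + ((143 + 184)*(132 + 133))/391 = 298*(-1/115) + (327*265)*(1/391) = -298/115 + 86655*(1/391) = -298/115 + 86655/391 = 428209/1955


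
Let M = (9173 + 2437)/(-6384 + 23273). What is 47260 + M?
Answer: 798185750/16889 ≈ 47261.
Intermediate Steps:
M = 11610/16889 ≈ 0.68743
47260 + M = 47260 + 11610/16889 = 798185750/16889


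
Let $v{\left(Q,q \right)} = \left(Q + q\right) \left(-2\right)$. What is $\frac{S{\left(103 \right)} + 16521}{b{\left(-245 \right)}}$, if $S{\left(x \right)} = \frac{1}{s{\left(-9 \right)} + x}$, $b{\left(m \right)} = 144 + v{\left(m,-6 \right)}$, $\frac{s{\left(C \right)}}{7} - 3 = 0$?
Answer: $\frac{2048605}{80104} \approx 25.574$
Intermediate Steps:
$v{\left(Q,q \right)} = - 2 Q - 2 q$
$s{\left(C \right)} = 21$ ($s{\left(C \right)} = 21 + 7 \cdot 0 = 21 + 0 = 21$)
$b{\left(m \right)} = 156 - 2 m$ ($b{\left(m \right)} = 144 - \left(-12 + 2 m\right) = 156 - 2 m$)
$S{\left(x \right)} = \frac{1}{21 + x}$
$\frac{S{\left(103 \right)} + 16521}{b{\left(-245 \right)}} = \frac{\frac{1}{21 + 103} + 16521}{156 - -490} = \frac{\frac{1}{124} + 16521}{156 + 490} = \frac{\frac{1}{124} + 16521}{646} = \frac{2048605}{124} \cdot \frac{1}{646} = \frac{2048605}{80104}$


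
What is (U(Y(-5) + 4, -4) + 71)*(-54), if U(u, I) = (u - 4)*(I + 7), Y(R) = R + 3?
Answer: -3510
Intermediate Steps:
Y(R) = 3 + R
U(u, I) = (-4 + u)*(7 + I)
(U(Y(-5) + 4, -4) + 71)*(-54) = ((-28 - 4*(-4) + 7*((3 - 5) + 4) - 4*((3 - 5) + 4)) + 71)*(-54) = ((-28 + 16 + 7*(-2 + 4) - 4*(-2 + 4)) + 71)*(-54) = ((-28 + 16 + 7*2 - 4*2) + 71)*(-54) = ((-28 + 16 + 14 - 8) + 71)*(-54) = (-6 + 71)*(-54) = 65*(-54) = -3510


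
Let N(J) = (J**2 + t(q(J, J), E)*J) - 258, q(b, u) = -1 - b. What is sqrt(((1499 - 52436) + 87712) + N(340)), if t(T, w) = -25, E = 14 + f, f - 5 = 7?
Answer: sqrt(143617) ≈ 378.97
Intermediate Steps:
f = 12 (f = 5 + 7 = 12)
E = 26 (E = 14 + 12 = 26)
N(J) = -258 + J**2 - 25*J (N(J) = (J**2 - 25*J) - 258 = -258 + J**2 - 25*J)
sqrt(((1499 - 52436) + 87712) + N(340)) = sqrt(((1499 - 52436) + 87712) + (-258 + 340**2 - 25*340)) = sqrt((-50937 + 87712) + (-258 + 115600 - 8500)) = sqrt(36775 + 106842) = sqrt(143617)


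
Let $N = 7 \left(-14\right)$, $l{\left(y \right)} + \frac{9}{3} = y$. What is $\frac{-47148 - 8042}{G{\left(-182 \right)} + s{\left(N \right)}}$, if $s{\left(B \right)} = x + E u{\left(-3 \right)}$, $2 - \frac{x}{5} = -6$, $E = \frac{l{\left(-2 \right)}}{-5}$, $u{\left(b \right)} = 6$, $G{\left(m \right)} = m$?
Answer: $\frac{27595}{68} \approx 405.81$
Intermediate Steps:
$l{\left(y \right)} = -3 + y$
$E = 1$ ($E = \frac{-3 - 2}{-5} = \left(-5\right) \left(- \frac{1}{5}\right) = 1$)
$x = 40$ ($x = 10 - -30 = 10 + 30 = 40$)
$N = -98$
$s{\left(B \right)} = 46$ ($s{\left(B \right)} = 40 + 1 \cdot 6 = 40 + 6 = 46$)
$\frac{-47148 - 8042}{G{\left(-182 \right)} + s{\left(N \right)}} = \frac{-47148 - 8042}{-182 + 46} = - \frac{55190}{-136} = \left(-55190\right) \left(- \frac{1}{136}\right) = \frac{27595}{68}$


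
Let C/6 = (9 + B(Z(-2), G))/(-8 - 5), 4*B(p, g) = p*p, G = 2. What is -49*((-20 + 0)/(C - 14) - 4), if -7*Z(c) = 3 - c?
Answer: 3299268/23203 ≈ 142.19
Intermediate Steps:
Z(c) = -3/7 + c/7 (Z(c) = -(3 - c)/7 = -3/7 + c/7)
B(p, g) = p**2/4 (B(p, g) = (p*p)/4 = p**2/4)
C = -5367/1274 (C = 6*((9 + (-3/7 + (1/7)*(-2))**2/4)/(-8 - 5)) = 6*((9 + (-3/7 - 2/7)**2/4)/(-13)) = 6*((9 + (-5/7)**2/4)*(-1/13)) = 6*((9 + (1/4)*(25/49))*(-1/13)) = 6*((9 + 25/196)*(-1/13)) = 6*((1789/196)*(-1/13)) = 6*(-1789/2548) = -5367/1274 ≈ -4.2127)
-49*((-20 + 0)/(C - 14) - 4) = -49*((-20 + 0)/(-5367/1274 - 14) - 4) = -49*(-20/(-23203/1274) - 4) = -49*(-20*(-1274/23203) - 4) = -49*(25480/23203 - 4) = -49*(-67332/23203) = 3299268/23203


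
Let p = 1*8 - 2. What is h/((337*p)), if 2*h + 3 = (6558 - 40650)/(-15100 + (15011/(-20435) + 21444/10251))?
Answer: -3892188581/21211560385508 ≈ -0.00018349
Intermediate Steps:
p = 6 (p = 8 - 2 = 6)
h = -11676565743/31471157842 (h = -3/2 + ((6558 - 40650)/(-15100 + (15011/(-20435) + 21444/10251)))/2 = -3/2 + (-34092/(-15100 + (15011*(-1/20435) + 21444*(1/10251))))/2 = -3/2 + (-34092/(-15100 + (-15011/20435 + 7148/3417)))/2 = -3/2 + (-34092/(-15100 + 1414579/1042185))/2 = -3/2 + (-34092/(-15735578921/1042185))/2 = -3/2 + (-34092*(-1042185/15735578921))/2 = -3/2 + (½)*(35530171020/15735578921) = -3/2 + 17765085510/15735578921 = -11676565743/31471157842 ≈ -0.37102)
h/((337*p)) = -11676565743/(31471157842*(337*6)) = -11676565743/31471157842/2022 = -11676565743/31471157842*1/2022 = -3892188581/21211560385508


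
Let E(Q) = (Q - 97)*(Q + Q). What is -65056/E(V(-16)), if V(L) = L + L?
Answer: -2033/258 ≈ -7.8798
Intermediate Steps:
V(L) = 2*L
E(Q) = 2*Q*(-97 + Q) (E(Q) = (-97 + Q)*(2*Q) = 2*Q*(-97 + Q))
-65056/E(V(-16)) = -65056*(-1/(64*(-97 + 2*(-16)))) = -65056*(-1/(64*(-97 - 32))) = -65056/(2*(-32)*(-129)) = -65056/8256 = -65056*1/8256 = -2033/258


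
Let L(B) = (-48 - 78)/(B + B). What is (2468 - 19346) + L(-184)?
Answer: -3105489/184 ≈ -16878.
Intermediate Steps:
L(B) = -63/B (L(B) = -126*1/(2*B) = -63/B)
(2468 - 19346) + L(-184) = (2468 - 19346) - 63/(-184) = -16878 - 63*(-1/184) = -16878 + 63/184 = -3105489/184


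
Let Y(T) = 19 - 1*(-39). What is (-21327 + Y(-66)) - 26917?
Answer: -48186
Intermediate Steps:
Y(T) = 58 (Y(T) = 19 + 39 = 58)
(-21327 + Y(-66)) - 26917 = (-21327 + 58) - 26917 = -21269 - 26917 = -48186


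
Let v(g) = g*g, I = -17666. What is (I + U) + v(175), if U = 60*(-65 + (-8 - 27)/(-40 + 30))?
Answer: 9269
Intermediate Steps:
v(g) = g²
U = -3690 (U = 60*(-65 - 35/(-10)) = 60*(-65 - 35*(-⅒)) = 60*(-65 + 7/2) = 60*(-123/2) = -3690)
(I + U) + v(175) = (-17666 - 3690) + 175² = -21356 + 30625 = 9269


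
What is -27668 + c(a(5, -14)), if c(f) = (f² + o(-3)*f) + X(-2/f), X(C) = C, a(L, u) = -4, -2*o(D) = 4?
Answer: -55287/2 ≈ -27644.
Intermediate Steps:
o(D) = -2 (o(D) = -½*4 = -2)
c(f) = f² - 2*f - 2/f (c(f) = (f² - 2*f) - 2/f = f² - 2*f - 2/f)
-27668 + c(a(5, -14)) = -27668 + (-2 + (-4)²*(-2 - 4))/(-4) = -27668 - (-2 + 16*(-6))/4 = -27668 - (-2 - 96)/4 = -27668 - ¼*(-98) = -27668 + 49/2 = -55287/2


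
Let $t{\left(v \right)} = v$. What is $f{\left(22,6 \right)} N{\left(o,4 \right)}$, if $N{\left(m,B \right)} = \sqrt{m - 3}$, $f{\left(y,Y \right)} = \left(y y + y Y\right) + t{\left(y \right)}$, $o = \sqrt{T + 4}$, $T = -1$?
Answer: $638 \sqrt{-3 + \sqrt{3}} \approx 718.41 i$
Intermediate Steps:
$o = \sqrt{3}$ ($o = \sqrt{-1 + 4} = \sqrt{3} \approx 1.732$)
$f{\left(y,Y \right)} = y + y^{2} + Y y$ ($f{\left(y,Y \right)} = \left(y y + y Y\right) + y = \left(y^{2} + Y y\right) + y = y + y^{2} + Y y$)
$N{\left(m,B \right)} = \sqrt{-3 + m}$
$f{\left(22,6 \right)} N{\left(o,4 \right)} = 22 \left(1 + 6 + 22\right) \sqrt{-3 + \sqrt{3}} = 22 \cdot 29 \sqrt{-3 + \sqrt{3}} = 638 \sqrt{-3 + \sqrt{3}}$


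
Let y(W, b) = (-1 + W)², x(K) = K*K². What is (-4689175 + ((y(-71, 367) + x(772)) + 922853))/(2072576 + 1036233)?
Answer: 456338510/3108809 ≈ 146.79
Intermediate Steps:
x(K) = K³
(-4689175 + ((y(-71, 367) + x(772)) + 922853))/(2072576 + 1036233) = (-4689175 + (((-1 - 71)² + 772³) + 922853))/(2072576 + 1036233) = (-4689175 + (((-72)² + 460099648) + 922853))/3108809 = (-4689175 + ((5184 + 460099648) + 922853))*(1/3108809) = (-4689175 + (460104832 + 922853))*(1/3108809) = (-4689175 + 461027685)*(1/3108809) = 456338510*(1/3108809) = 456338510/3108809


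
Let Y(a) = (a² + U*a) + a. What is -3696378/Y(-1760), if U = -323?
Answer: -616063/610720 ≈ -1.0087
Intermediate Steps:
Y(a) = a² - 322*a (Y(a) = (a² - 323*a) + a = a² - 322*a)
-3696378/Y(-1760) = -3696378*(-1/(1760*(-322 - 1760))) = -3696378/((-1760*(-2082))) = -3696378/3664320 = -3696378*1/3664320 = -616063/610720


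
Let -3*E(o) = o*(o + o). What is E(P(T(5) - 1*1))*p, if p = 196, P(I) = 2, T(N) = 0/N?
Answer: -1568/3 ≈ -522.67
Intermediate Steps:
T(N) = 0
E(o) = -2*o²/3 (E(o) = -o*(o + o)/3 = -o*2*o/3 = -2*o²/3)
E(P(T(5) - 1*1))*p = -⅔*2²*196 = -⅔*4*196 = -8/3*196 = -1568/3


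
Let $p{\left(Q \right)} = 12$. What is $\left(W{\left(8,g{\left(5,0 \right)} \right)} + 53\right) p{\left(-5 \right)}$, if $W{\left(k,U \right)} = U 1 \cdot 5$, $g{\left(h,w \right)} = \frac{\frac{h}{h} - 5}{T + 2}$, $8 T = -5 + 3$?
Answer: $\frac{3492}{7} \approx 498.86$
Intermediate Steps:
$T = - \frac{1}{4}$ ($T = \frac{-5 + 3}{8} = \frac{1}{8} \left(-2\right) = - \frac{1}{4} \approx -0.25$)
$g{\left(h,w \right)} = - \frac{16}{7}$ ($g{\left(h,w \right)} = \frac{\frac{h}{h} - 5}{- \frac{1}{4} + 2} = \frac{1 - 5}{\frac{7}{4}} = \left(-4\right) \frac{4}{7} = - \frac{16}{7}$)
$W{\left(k,U \right)} = 5 U$ ($W{\left(k,U \right)} = U 5 = 5 U$)
$\left(W{\left(8,g{\left(5,0 \right)} \right)} + 53\right) p{\left(-5 \right)} = \left(5 \left(- \frac{16}{7}\right) + 53\right) 12 = \left(- \frac{80}{7} + 53\right) 12 = \frac{291}{7} \cdot 12 = \frac{3492}{7}$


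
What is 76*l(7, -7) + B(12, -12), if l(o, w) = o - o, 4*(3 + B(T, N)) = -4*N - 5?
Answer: 31/4 ≈ 7.7500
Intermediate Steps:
B(T, N) = -17/4 - N (B(T, N) = -3 + (-4*N - 5)/4 = -3 + (-5 - 4*N)/4 = -3 + (-5/4 - N) = -17/4 - N)
l(o, w) = 0
76*l(7, -7) + B(12, -12) = 76*0 + (-17/4 - 1*(-12)) = 0 + (-17/4 + 12) = 0 + 31/4 = 31/4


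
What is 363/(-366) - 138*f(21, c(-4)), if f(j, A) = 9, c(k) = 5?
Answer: -151645/122 ≈ -1243.0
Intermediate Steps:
363/(-366) - 138*f(21, c(-4)) = 363/(-366) - 138*9 = 363*(-1/366) - 1242 = -121/122 - 1242 = -151645/122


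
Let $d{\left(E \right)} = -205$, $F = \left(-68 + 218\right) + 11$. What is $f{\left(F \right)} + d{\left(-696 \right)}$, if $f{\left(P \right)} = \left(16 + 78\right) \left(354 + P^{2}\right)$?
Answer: $2469645$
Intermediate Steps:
$F = 161$ ($F = 150 + 11 = 161$)
$f{\left(P \right)} = 33276 + 94 P^{2}$ ($f{\left(P \right)} = 94 \left(354 + P^{2}\right) = 33276 + 94 P^{2}$)
$f{\left(F \right)} + d{\left(-696 \right)} = \left(33276 + 94 \cdot 161^{2}\right) - 205 = \left(33276 + 94 \cdot 25921\right) - 205 = \left(33276 + 2436574\right) - 205 = 2469850 - 205 = 2469645$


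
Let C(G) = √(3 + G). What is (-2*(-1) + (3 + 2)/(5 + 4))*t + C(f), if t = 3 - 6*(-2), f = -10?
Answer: 115/3 + I*√7 ≈ 38.333 + 2.6458*I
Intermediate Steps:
t = 15 (t = 3 + 12 = 15)
(-2*(-1) + (3 + 2)/(5 + 4))*t + C(f) = (-2*(-1) + (3 + 2)/(5 + 4))*15 + √(3 - 10) = (2 + 5/9)*15 + √(-7) = (2 + 5*(⅑))*15 + I*√7 = (2 + 5/9)*15 + I*√7 = (23/9)*15 + I*√7 = 115/3 + I*√7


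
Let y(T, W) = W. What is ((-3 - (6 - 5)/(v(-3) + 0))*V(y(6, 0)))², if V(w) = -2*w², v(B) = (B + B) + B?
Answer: 0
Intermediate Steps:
v(B) = 3*B (v(B) = 2*B + B = 3*B)
((-3 - (6 - 5)/(v(-3) + 0))*V(y(6, 0)))² = ((-3 - (6 - 5)/(3*(-3) + 0))*(-2*0²))² = ((-3 - 1/(-9 + 0))*(-2*0))² = ((-3 - 1/(-9))*0)² = ((-3 - (-1)/9)*0)² = ((-3 - 1*(-⅑))*0)² = ((-3 + ⅑)*0)² = (-26/9*0)² = 0² = 0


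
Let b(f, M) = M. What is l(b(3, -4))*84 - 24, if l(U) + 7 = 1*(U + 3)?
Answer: -696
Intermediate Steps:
l(U) = -4 + U (l(U) = -7 + 1*(U + 3) = -7 + 1*(3 + U) = -7 + (3 + U) = -4 + U)
l(b(3, -4))*84 - 24 = (-4 - 4)*84 - 24 = -8*84 - 24 = -672 - 24 = -696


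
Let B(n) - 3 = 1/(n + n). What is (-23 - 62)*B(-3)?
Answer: -1445/6 ≈ -240.83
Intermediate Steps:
B(n) = 3 + 1/(2*n) (B(n) = 3 + 1/(n + n) = 3 + 1/(2*n))
(-23 - 62)*B(-3) = (-23 - 62)*(3 + (½)/(-3)) = -85*(3 + (½)*(-⅓)) = -85*(3 - ⅙) = -85*17/6 = -1445/6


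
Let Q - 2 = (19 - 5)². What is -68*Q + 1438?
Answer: -12026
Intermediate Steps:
Q = 198 (Q = 2 + (19 - 5)² = 2 + 14² = 2 + 196 = 198)
-68*Q + 1438 = -68*198 + 1438 = -13464 + 1438 = -12026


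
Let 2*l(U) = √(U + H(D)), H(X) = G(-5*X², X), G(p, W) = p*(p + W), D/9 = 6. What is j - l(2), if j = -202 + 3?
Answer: -199 - √211789082/2 ≈ -7475.5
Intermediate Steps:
D = 54 (D = 9*6 = 54)
G(p, W) = p*(W + p)
H(X) = -5*X²*(X - 5*X²) (H(X) = (-5*X²)*(X - 5*X²) = -5*X²*(X - 5*X²))
j = -199
l(U) = √(211789080 + U)/2 (l(U) = √(U + 54³*(-5 + 25*54))/2 = √(U + 157464*(-5 + 1350))/2 = √(U + 157464*1345)/2 = √(U + 211789080)/2 = √(211789080 + U)/2)
j - l(2) = -199 - √(211789080 + 2)/2 = -199 - √211789082/2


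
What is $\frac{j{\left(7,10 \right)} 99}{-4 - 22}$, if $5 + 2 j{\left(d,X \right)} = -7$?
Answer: $\frac{297}{13} \approx 22.846$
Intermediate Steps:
$j{\left(d,X \right)} = -6$ ($j{\left(d,X \right)} = - \frac{5}{2} + \frac{1}{2} \left(-7\right) = - \frac{5}{2} - \frac{7}{2} = -6$)
$\frac{j{\left(7,10 \right)} 99}{-4 - 22} = \frac{\left(-6\right) 99}{-4 - 22} = - \frac{594}{-4 - 22} = - \frac{594}{-26} = \left(-594\right) \left(- \frac{1}{26}\right) = \frac{297}{13}$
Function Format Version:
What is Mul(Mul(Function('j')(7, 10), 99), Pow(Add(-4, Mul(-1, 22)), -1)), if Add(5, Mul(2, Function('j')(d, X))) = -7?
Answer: Rational(297, 13) ≈ 22.846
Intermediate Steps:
Function('j')(d, X) = -6 (Function('j')(d, X) = Add(Rational(-5, 2), Mul(Rational(1, 2), -7)) = Add(Rational(-5, 2), Rational(-7, 2)) = -6)
Mul(Mul(Function('j')(7, 10), 99), Pow(Add(-4, Mul(-1, 22)), -1)) = Mul(Mul(-6, 99), Pow(Add(-4, Mul(-1, 22)), -1)) = Mul(-594, Pow(Add(-4, -22), -1)) = Mul(-594, Pow(-26, -1)) = Mul(-594, Rational(-1, 26)) = Rational(297, 13)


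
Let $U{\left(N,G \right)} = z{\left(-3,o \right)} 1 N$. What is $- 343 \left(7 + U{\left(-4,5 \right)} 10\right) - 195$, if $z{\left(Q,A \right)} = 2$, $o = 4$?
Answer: $24844$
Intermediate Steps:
$U{\left(N,G \right)} = 2 N$ ($U{\left(N,G \right)} = 2 \cdot 1 N = 2 N$)
$- 343 \left(7 + U{\left(-4,5 \right)} 10\right) - 195 = - 343 \left(7 + 2 \left(-4\right) 10\right) - 195 = - 343 \left(7 - 80\right) - 195 = \left(-343\right) \left(-73\right) - 195 = 25039 - 195 = 24844$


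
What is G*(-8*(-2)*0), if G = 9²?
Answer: 0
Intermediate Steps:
G = 81
G*(-8*(-2)*0) = 81*(-8*(-2)*0) = 81*(16*0) = 81*0 = 0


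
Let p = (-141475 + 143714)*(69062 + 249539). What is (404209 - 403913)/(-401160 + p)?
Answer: 296/712946479 ≈ 4.1518e-7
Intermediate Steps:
p = 713347639 (p = 2239*318601 = 713347639)
(404209 - 403913)/(-401160 + p) = (404209 - 403913)/(-401160 + 713347639) = 296/712946479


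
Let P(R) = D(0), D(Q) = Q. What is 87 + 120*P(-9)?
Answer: 87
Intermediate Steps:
P(R) = 0
87 + 120*P(-9) = 87 + 120*0 = 87 + 0 = 87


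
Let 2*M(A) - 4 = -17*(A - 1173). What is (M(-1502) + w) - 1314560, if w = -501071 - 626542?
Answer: -4838867/2 ≈ -2.4194e+6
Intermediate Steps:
M(A) = 19945/2 - 17*A/2 (M(A) = 2 + (-17*(A - 1173))/2 = 2 + (-17*(-1173 + A))/2 = 2 + (19941 - 17*A)/2 = 2 + (19941/2 - 17*A/2) = 19945/2 - 17*A/2)
w = -1127613
(M(-1502) + w) - 1314560 = ((19945/2 - 17/2*(-1502)) - 1127613) - 1314560 = ((19945/2 + 12767) - 1127613) - 1314560 = (45479/2 - 1127613) - 1314560 = -2209747/2 - 1314560 = -4838867/2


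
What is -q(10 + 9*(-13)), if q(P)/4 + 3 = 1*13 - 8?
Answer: -8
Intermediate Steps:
q(P) = 8 (q(P) = -12 + 4*(1*13 - 8) = -12 + 4*(13 - 8) = -12 + 4*5 = -12 + 20 = 8)
-q(10 + 9*(-13)) = -1*8 = -8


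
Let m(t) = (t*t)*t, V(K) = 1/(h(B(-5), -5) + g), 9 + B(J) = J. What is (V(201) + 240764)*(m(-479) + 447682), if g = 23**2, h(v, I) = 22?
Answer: -14520347155267505/551 ≈ -2.6353e+13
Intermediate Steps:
B(J) = -9 + J
g = 529
V(K) = 1/551 (V(K) = 1/(22 + 529) = 1/551)
m(t) = t**3 (m(t) = t**2*t = t**3)
(V(201) + 240764)*(m(-479) + 447682) = (1/551 + 240764)*((-479)**3 + 447682) = 132660965*(-109902239 + 447682)/551 = (132660965/551)*(-109454557) = -14520347155267505/551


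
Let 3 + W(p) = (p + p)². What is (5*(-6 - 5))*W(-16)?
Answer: -56155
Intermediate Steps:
W(p) = -3 + 4*p² (W(p) = -3 + (p + p)² = -3 + (2*p)² = -3 + 4*p²)
(5*(-6 - 5))*W(-16) = (5*(-6 - 5))*(-3 + 4*(-16)²) = (5*(-11))*(-3 + 4*256) = -55*(-3 + 1024) = -55*1021 = -56155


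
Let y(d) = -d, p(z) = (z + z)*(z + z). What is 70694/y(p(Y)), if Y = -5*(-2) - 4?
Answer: -35347/72 ≈ -490.93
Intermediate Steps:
Y = 6 (Y = 10 - 4 = 6)
p(z) = 4*z² (p(z) = (2*z)*(2*z) = 4*z²)
70694/y(p(Y)) = 70694/((-4*6²)) = 70694/((-4*36)) = 70694/((-1*144)) = 70694/(-144) = 70694*(-1/144) = -35347/72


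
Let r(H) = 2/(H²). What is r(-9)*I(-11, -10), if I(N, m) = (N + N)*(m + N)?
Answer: 308/27 ≈ 11.407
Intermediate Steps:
r(H) = 2/H²
I(N, m) = 2*N*(N + m) (I(N, m) = (2*N)*(N + m) = 2*N*(N + m))
r(-9)*I(-11, -10) = (2/(-9)²)*(2*(-11)*(-11 - 10)) = (2*(1/81))*(2*(-11)*(-21)) = (2/81)*462 = 308/27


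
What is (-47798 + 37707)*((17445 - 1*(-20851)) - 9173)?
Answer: -293880193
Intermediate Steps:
(-47798 + 37707)*((17445 - 1*(-20851)) - 9173) = -10091*((17445 + 20851) - 9173) = -10091*(38296 - 9173) = -10091*29123 = -293880193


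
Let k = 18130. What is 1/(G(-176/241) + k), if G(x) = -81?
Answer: 1/18049 ≈ 5.5405e-5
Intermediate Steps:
1/(G(-176/241) + k) = 1/(-81 + 18130) = 1/18049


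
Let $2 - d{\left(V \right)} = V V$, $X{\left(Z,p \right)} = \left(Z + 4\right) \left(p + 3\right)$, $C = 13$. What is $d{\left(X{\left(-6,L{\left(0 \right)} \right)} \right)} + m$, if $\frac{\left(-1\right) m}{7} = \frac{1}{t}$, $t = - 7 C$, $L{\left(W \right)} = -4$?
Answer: $- \frac{25}{13} \approx -1.9231$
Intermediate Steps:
$t = -91$ ($t = \left(-7\right) 13 = -91$)
$X{\left(Z,p \right)} = \left(3 + p\right) \left(4 + Z\right)$ ($X{\left(Z,p \right)} = \left(4 + Z\right) \left(3 + p\right) = \left(3 + p\right) \left(4 + Z\right)$)
$d{\left(V \right)} = 2 - V^{2}$ ($d{\left(V \right)} = 2 - V V = 2 - V^{2}$)
$m = \frac{1}{13}$ ($m = - \frac{7}{-91} = \left(-7\right) \left(- \frac{1}{91}\right) = \frac{1}{13} \approx 0.076923$)
$d{\left(X{\left(-6,L{\left(0 \right)} \right)} \right)} + m = \left(2 - \left(12 + 3 \left(-6\right) + 4 \left(-4\right) - -24\right)^{2}\right) + \frac{1}{13} = \left(2 - \left(12 - 18 - 16 + 24\right)^{2}\right) + \frac{1}{13} = \left(2 - 2^{2}\right) + \frac{1}{13} = \left(2 - 4\right) + \frac{1}{13} = -2 + \frac{1}{13} = - \frac{25}{13}$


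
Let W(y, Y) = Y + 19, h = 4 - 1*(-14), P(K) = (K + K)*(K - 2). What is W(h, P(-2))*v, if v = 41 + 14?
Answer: 1925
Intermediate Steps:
P(K) = 2*K*(-2 + K) (P(K) = (2*K)*(-2 + K) = 2*K*(-2 + K))
h = 18 (h = 4 + 14 = 18)
W(y, Y) = 19 + Y
v = 55
W(h, P(-2))*v = (19 + 2*(-2)*(-2 - 2))*55 = (19 + 2*(-2)*(-4))*55 = (19 + 16)*55 = 35*55 = 1925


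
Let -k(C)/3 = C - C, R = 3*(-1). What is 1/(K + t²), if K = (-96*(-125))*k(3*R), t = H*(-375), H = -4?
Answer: 1/2250000 ≈ 4.4444e-7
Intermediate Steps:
R = -3
k(C) = 0 (k(C) = -3*(C - C) = -3*0 = 0)
t = 1500 (t = -4*(-375) = 1500)
K = 0 (K = -96*(-125)*0 = 12000*0 = 0)
1/(K + t²) = 1/(0 + 1500²) = 1/(0 + 2250000) = 1/2250000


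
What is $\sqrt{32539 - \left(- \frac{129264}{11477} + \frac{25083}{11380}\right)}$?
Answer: $\frac{\sqrt{138805408069656314485}}{65304130} \approx 180.41$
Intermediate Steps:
$\sqrt{32539 - \left(- \frac{129264}{11477} + \frac{25083}{11380}\right)} = \sqrt{32539 - \left(\frac{25083}{11380} + \frac{48}{\left(-22954\right) \frac{1}{5386}}\right)} = \sqrt{32539 - \left(\frac{25083}{11380} + \frac{48}{- \frac{11477}{2693}}\right)} = \sqrt{32539 - - \frac{1183146729}{130608260}} = \sqrt{32539 + \left(- \frac{25083}{11380} + \frac{129264}{11477}\right)} = \sqrt{32539 + \frac{1183146729}{130608260}} = \sqrt{\frac{4251045318869}{130608260}} = \frac{\sqrt{138805408069656314485}}{65304130}$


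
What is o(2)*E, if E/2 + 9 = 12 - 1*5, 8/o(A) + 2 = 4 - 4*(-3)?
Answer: -16/7 ≈ -2.2857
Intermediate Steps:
o(A) = 4/7 (o(A) = 8/(-2 + (4 - 4*(-3))) = 8/(-2 + (4 + 12)) = 8/(-2 + 16) = 8/14 = 8*(1/14) = 4/7)
E = -4 (E = -18 + 2*(12 - 1*5) = -18 + 2*(12 - 5) = -18 + 2*7 = -18 + 14 = -4)
o(2)*E = (4/7)*(-4) = -16/7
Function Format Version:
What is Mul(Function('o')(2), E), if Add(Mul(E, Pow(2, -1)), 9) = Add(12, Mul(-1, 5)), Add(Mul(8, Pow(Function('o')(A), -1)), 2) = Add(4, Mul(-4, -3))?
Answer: Rational(-16, 7) ≈ -2.2857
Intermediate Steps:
Function('o')(A) = Rational(4, 7) (Function('o')(A) = Mul(8, Pow(Add(-2, Add(4, Mul(-4, -3))), -1)) = Mul(8, Pow(Add(-2, Add(4, 12)), -1)) = Mul(8, Pow(Add(-2, 16), -1)) = Mul(8, Pow(14, -1)) = Mul(8, Rational(1, 14)) = Rational(4, 7))
E = -4 (E = Add(-18, Mul(2, Add(12, Mul(-1, 5)))) = Add(-18, Mul(2, Add(12, -5))) = Add(-18, Mul(2, 7)) = Add(-18, 14) = -4)
Mul(Function('o')(2), E) = Mul(Rational(4, 7), -4) = Rational(-16, 7)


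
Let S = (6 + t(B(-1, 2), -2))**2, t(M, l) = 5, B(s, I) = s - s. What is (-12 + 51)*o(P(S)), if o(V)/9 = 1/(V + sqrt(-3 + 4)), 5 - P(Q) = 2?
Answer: 351/4 ≈ 87.750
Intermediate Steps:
B(s, I) = 0
S = 121 (S = (6 + 5)**2 = 11**2 = 121)
P(Q) = 3 (P(Q) = 5 - 1*2 = 5 - 2 = 3)
o(V) = 9/(1 + V) (o(V) = 9/(V + sqrt(-3 + 4)) = 9/(V + sqrt(1)) = 9/(V + 1) = 9/(1 + V))
(-12 + 51)*o(P(S)) = (-12 + 51)*(9/(1 + 3)) = 39*(9/4) = 351/4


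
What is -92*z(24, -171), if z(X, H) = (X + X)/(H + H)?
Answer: 736/57 ≈ 12.912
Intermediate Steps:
z(X, H) = X/H (z(X, H) = (2*X)/((2*H)) = (2*X)*(1/(2*H)) = X/H)
-92*z(24, -171) = -2208/(-171) = -2208*(-1)/171 = -92*(-8/57) = 736/57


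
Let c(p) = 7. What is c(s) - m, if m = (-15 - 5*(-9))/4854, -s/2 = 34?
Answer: 5658/809 ≈ 6.9938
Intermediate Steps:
s = -68 (s = -2*34 = -68)
m = 5/809 (m = (-15 + 45)*(1/4854) = 30*(1/4854) = 5/809 ≈ 0.0061805)
c(s) - m = 7 - 1*5/809 = 7 - 5/809 = 5658/809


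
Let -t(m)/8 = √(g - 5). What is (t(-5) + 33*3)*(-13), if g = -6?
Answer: -1287 + 104*I*√11 ≈ -1287.0 + 344.93*I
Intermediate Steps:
t(m) = -8*I*√11 (t(m) = -8*√(-6 - 5) = -8*I*√11)
(t(-5) + 33*3)*(-13) = (-8*I*√11 + 33*3)*(-13) = (-8*I*√11 + 99)*(-13) = (99 - 8*I*√11)*(-13) = -1287 + 104*I*√11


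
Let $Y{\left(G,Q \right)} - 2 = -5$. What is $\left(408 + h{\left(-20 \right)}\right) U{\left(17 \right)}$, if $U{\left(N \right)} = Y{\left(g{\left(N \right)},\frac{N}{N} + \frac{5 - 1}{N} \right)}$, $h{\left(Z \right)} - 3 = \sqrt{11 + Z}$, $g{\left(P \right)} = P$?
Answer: $-1233 - 9 i \approx -1233.0 - 9.0 i$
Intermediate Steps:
$h{\left(Z \right)} = 3 + \sqrt{11 + Z}$
$Y{\left(G,Q \right)} = -3$ ($Y{\left(G,Q \right)} = 2 - 5 = -3$)
$U{\left(N \right)} = -3$
$\left(408 + h{\left(-20 \right)}\right) U{\left(17 \right)} = \left(408 + \left(3 + \sqrt{11 - 20}\right)\right) \left(-3\right) = \left(408 + \left(3 + \sqrt{-9}\right)\right) \left(-3\right) = \left(408 + \left(3 + 3 i\right)\right) \left(-3\right) = \left(411 + 3 i\right) \left(-3\right) = -1233 - 9 i$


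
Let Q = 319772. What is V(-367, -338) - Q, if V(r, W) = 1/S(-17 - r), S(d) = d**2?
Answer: -39172069999/122500 ≈ -3.1977e+5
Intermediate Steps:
V(r, W) = (-17 - r)**(-2) (V(r, W) = 1/((-17 - r)**2) = (-17 - r)**(-2))
V(-367, -338) - Q = (17 - 367)**(-2) - 1*319772 = (-350)**(-2) - 319772 = 1/122500 - 319772 = -39172069999/122500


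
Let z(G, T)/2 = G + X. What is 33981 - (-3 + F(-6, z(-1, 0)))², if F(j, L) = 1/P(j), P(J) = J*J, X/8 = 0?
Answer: 44027927/1296 ≈ 33972.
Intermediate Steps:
X = 0 (X = 8*0 = 0)
z(G, T) = 2*G (z(G, T) = 2*(G + 0) = 2*G)
P(J) = J²
F(j, L) = j⁻² (F(j, L) = 1/(j²) = j⁻²)
33981 - (-3 + F(-6, z(-1, 0)))² = 33981 - (-3 + (-6)⁻²)² = 33981 - (-3 + 1/36)² = 33981 - (-107/36)² = 33981 - 1*11449/1296 = 33981 - 11449/1296 = 44027927/1296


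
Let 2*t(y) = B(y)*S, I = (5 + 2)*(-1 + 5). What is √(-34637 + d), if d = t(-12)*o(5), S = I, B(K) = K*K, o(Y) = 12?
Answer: I*√10445 ≈ 102.2*I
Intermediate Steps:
B(K) = K²
I = 28 (I = 7*4 = 28)
S = 28
t(y) = 14*y² (t(y) = (y²*28)/2 = (28*y²)/2 = 14*y²)
d = 24192 (d = (14*(-12)²)*12 = (14*144)*12 = 2016*12 = 24192)
√(-34637 + d) = √(-34637 + 24192) = √(-10445) = I*√10445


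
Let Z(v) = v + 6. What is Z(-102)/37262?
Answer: -48/18631 ≈ -0.0025764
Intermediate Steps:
Z(v) = 6 + v
Z(-102)/37262 = (6 - 102)/37262 = -96*1/37262 = -48/18631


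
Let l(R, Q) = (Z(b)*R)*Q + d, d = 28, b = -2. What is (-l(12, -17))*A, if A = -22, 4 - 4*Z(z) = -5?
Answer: -9482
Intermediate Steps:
Z(z) = 9/4 (Z(z) = 1 - ¼*(-5) = 1 + 5/4 = 9/4)
l(R, Q) = 28 + 9*Q*R/4 (l(R, Q) = (9*R/4)*Q + 28 = 9*Q*R/4 + 28 = 28 + 9*Q*R/4)
(-l(12, -17))*A = -(28 + (9/4)*(-17)*12)*(-22) = -(28 - 459)*(-22) = -1*(-431)*(-22) = 431*(-22) = -9482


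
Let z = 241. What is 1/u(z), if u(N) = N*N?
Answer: 1/58081 ≈ 1.7217e-5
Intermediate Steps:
u(N) = N²
1/u(z) = 1/(241²) = 1/58081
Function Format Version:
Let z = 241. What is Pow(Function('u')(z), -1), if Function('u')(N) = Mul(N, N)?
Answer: Rational(1, 58081) ≈ 1.7217e-5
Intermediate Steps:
Function('u')(N) = Pow(N, 2)
Pow(Function('u')(z), -1) = Pow(Pow(241, 2), -1) = Pow(58081, -1) = Rational(1, 58081)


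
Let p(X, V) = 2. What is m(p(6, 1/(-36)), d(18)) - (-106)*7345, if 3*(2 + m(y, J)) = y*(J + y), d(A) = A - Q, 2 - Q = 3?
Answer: 778582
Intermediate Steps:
Q = -1 (Q = 2 - 1*3 = 2 - 3 = -1)
d(A) = 1 + A (d(A) = A - 1*(-1) = A + 1 = 1 + A)
m(y, J) = -2 + y*(J + y)/3 (m(y, J) = -2 + (y*(J + y))/3 = -2 + y*(J + y)/3)
m(p(6, 1/(-36)), d(18)) - (-106)*7345 = (-2 + (⅓)*2² + (⅓)*(1 + 18)*2) - (-106)*7345 = (-2 + (⅓)*4 + (⅓)*19*2) - 1*(-778570) = (-2 + 4/3 + 38/3) + 778570 = 12 + 778570 = 778582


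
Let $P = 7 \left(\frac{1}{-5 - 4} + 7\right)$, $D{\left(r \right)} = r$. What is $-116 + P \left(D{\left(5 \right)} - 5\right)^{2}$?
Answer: $-116$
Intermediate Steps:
$P = \frac{434}{9}$ ($P = 7 \left(\frac{1}{-9} + 7\right) = 7 \left(- \frac{1}{9} + 7\right) = 7 \cdot \frac{62}{9} = \frac{434}{9} \approx 48.222$)
$-116 + P \left(D{\left(5 \right)} - 5\right)^{2} = -116 + \frac{434 \left(5 - 5\right)^{2}}{9} = -116 + \frac{434 \cdot 0^{2}}{9} = -116 + \frac{434}{9} \cdot 0 = -116 + 0 = -116$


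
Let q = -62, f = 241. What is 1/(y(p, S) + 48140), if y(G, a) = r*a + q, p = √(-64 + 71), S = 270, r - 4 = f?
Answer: 1/114228 ≈ 8.7544e-6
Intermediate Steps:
r = 245 (r = 4 + 241 = 245)
p = √7 ≈ 2.6458
y(G, a) = -62 + 245*a (y(G, a) = 245*a - 62 = -62 + 245*a)
1/(y(p, S) + 48140) = 1/((-62 + 245*270) + 48140) = 1/((-62 + 66150) + 48140) = 1/(66088 + 48140) = 1/114228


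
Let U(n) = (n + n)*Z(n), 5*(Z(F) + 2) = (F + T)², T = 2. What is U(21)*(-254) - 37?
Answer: -5536877/5 ≈ -1.1074e+6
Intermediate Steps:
Z(F) = -2 + (2 + F)²/5 (Z(F) = -2 + (F + 2)²/5 = -2 + (2 + F)²/5)
U(n) = 2*n*(-2 + (2 + n)²/5) (U(n) = (n + n)*(-2 + (2 + n)²/5) = (2*n)*(-2 + (2 + n)²/5) = 2*n*(-2 + (2 + n)²/5))
U(21)*(-254) - 37 = ((⅖)*21*(-10 + (2 + 21)²))*(-254) - 37 = ((⅖)*21*(-10 + 23²))*(-254) - 37 = ((⅖)*21*(-10 + 529))*(-254) - 37 = ((⅖)*21*519)*(-254) - 37 = (21798/5)*(-254) - 37 = -5536692/5 - 37 = -5536877/5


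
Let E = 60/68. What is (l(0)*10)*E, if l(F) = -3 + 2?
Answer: -150/17 ≈ -8.8235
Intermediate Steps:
E = 15/17 (E = 60*(1/68) = 15/17 ≈ 0.88235)
l(F) = -1
(l(0)*10)*E = -1*10*(15/17) = -10*15/17 = -150/17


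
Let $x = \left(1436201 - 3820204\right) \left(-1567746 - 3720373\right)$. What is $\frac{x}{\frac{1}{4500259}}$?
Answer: $56734277206520632463$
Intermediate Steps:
$x = 12606891560357$ ($x = \left(-2384003\right) \left(-5288119\right) = 12606891560357$)
$\frac{x}{\frac{1}{4500259}} = \frac{12606891560357}{\frac{1}{4500259}} = 12606891560357 \frac{1}{\frac{1}{4500259}} = 12606891560357 \cdot 4500259 = 56734277206520632463$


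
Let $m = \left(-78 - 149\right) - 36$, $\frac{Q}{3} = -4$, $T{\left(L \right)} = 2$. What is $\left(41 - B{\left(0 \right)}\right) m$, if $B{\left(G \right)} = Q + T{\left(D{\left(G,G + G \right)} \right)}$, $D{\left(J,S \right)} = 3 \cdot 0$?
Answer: $-13413$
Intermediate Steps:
$D{\left(J,S \right)} = 0$
$Q = -12$ ($Q = 3 \left(-4\right) = -12$)
$B{\left(G \right)} = -10$ ($B{\left(G \right)} = -12 + 2 = -10$)
$m = -263$ ($m = -227 - 36 = -263$)
$\left(41 - B{\left(0 \right)}\right) m = \left(41 - -10\right) \left(-263\right) = \left(41 + 10\right) \left(-263\right) = 51 \left(-263\right) = -13413$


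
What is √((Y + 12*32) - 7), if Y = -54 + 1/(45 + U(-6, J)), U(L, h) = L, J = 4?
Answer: √491322/39 ≈ 17.973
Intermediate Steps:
Y = -2105/39 (Y = -54 + 1/(45 - 6) = -54 + 1/39 = -2105/39 ≈ -53.974)
√((Y + 12*32) - 7) = √((-2105/39 + 12*32) - 7) = √((-2105/39 + 384) - 7) = √(12871/39 - 7) = √(12598/39) = √491322/39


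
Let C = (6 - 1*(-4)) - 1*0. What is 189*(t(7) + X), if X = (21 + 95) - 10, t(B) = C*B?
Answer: 33264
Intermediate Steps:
C = 10 (C = (6 + 4) + 0 = 10 + 0 = 10)
t(B) = 10*B
X = 106 (X = 116 - 10 = 106)
189*(t(7) + X) = 189*(10*7 + 106) = 189*(70 + 106) = 189*176 = 33264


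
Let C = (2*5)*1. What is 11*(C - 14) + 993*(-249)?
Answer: -247301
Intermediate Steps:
C = 10 (C = 10*1 = 10)
11*(C - 14) + 993*(-249) = 11*(10 - 14) + 993*(-249) = 11*(-4) - 247257 = -44 - 247257 = -247301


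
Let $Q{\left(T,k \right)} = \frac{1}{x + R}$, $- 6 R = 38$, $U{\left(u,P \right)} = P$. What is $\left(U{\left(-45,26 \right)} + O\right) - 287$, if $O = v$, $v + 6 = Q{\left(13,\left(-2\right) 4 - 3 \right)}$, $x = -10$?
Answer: $- \frac{13086}{49} \approx -267.06$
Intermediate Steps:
$R = - \frac{19}{3}$ ($R = \left(- \frac{1}{6}\right) 38 = - \frac{19}{3} \approx -6.3333$)
$Q{\left(T,k \right)} = - \frac{3}{49}$ ($Q{\left(T,k \right)} = \frac{1}{-10 - \frac{19}{3}} = \frac{1}{- \frac{49}{3}} = - \frac{3}{49}$)
$v = - \frac{297}{49}$ ($v = -6 - \frac{3}{49} = - \frac{297}{49} \approx -6.0612$)
$O = - \frac{297}{49} \approx -6.0612$
$\left(U{\left(-45,26 \right)} + O\right) - 287 = \left(26 - \frac{297}{49}\right) - 287 = \frac{977}{49} - 287 = - \frac{13086}{49}$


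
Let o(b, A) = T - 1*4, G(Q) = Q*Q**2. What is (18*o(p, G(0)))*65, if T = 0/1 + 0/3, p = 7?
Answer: -4680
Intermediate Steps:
T = 0 (T = 0*1 + 0*(1/3) = 0 + 0 = 0)
G(Q) = Q**3
o(b, A) = -4 (o(b, A) = 0 - 1*4 = 0 - 4 = -4)
(18*o(p, G(0)))*65 = (18*(-4))*65 = -72*65 = -4680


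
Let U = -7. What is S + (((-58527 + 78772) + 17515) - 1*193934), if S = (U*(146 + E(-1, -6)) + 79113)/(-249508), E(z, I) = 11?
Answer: -1025440537/6566 ≈ -1.5617e+5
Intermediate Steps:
S = -2053/6566 (S = (-7*(146 + 11) + 79113)/(-249508) = (-7*157 + 79113)*(-1/249508) = (-1099 + 79113)*(-1/249508) = 78014*(-1/249508) = -2053/6566 ≈ -0.31267)
S + (((-58527 + 78772) + 17515) - 1*193934) = -2053/6566 + (((-58527 + 78772) + 17515) - 1*193934) = -2053/6566 + ((20245 + 17515) - 193934) = -2053/6566 + (37760 - 193934) = -2053/6566 - 156174 = -1025440537/6566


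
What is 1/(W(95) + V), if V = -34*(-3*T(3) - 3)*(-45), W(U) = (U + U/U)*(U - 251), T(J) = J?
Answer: -1/33336 ≈ -2.9998e-5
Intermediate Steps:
W(U) = (1 + U)*(-251 + U) (W(U) = (U + 1)*(-251 + U) = (1 + U)*(-251 + U))
V = -18360 (V = -34*(-3*3 - 3)*(-45) = -34*(-9 - 3)*(-45) = -34*(-12)*(-45) = 408*(-45) = -18360)
1/(W(95) + V) = 1/((-251 + 95**2 - 250*95) - 18360) = 1/((-251 + 9025 - 23750) - 18360) = 1/(-14976 - 18360) = 1/(-33336) = -1/33336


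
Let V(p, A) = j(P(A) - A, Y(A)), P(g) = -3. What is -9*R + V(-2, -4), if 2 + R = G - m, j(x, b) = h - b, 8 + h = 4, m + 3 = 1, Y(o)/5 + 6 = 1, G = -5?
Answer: 66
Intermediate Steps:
Y(o) = -25 (Y(o) = -30 + 5*1 = -30 + 5 = -25)
m = -2 (m = -3 + 1 = -2)
h = -4 (h = -8 + 4 = -4)
j(x, b) = -4 - b
V(p, A) = 21 (V(p, A) = -4 - 1*(-25) = -4 + 25 = 21)
R = -5 (R = -2 + (-5 - 1*(-2)) = -2 + (-5 + 2) = -2 - 3 = -5)
-9*R + V(-2, -4) = -9*(-5) + 21 = 45 + 21 = 66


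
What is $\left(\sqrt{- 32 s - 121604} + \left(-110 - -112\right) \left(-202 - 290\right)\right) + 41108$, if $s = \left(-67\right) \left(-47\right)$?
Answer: $40124 + 6 i \sqrt{6177} \approx 40124.0 + 471.56 i$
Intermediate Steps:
$s = 3149$
$\left(\sqrt{- 32 s - 121604} + \left(-110 - -112\right) \left(-202 - 290\right)\right) + 41108 = \left(\sqrt{\left(-32\right) 3149 - 121604} + \left(-110 - -112\right) \left(-202 - 290\right)\right) + 41108 = \left(\sqrt{-100768 - 121604} + \left(-110 + 112\right) \left(-492\right)\right) + 41108 = \left(\sqrt{-222372} + 2 \left(-492\right)\right) + 41108 = \left(6 i \sqrt{6177} - 984\right) + 41108 = \left(-984 + 6 i \sqrt{6177}\right) + 41108 = 40124 + 6 i \sqrt{6177}$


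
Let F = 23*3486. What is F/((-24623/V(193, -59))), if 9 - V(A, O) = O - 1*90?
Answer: -12668124/24623 ≈ -514.48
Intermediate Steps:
V(A, O) = 99 - O (V(A, O) = 9 - (O - 1*90) = 9 - (O - 90) = 9 - (-90 + O) = 9 + (90 - O) = 99 - O)
F = 80178
F/((-24623/V(193, -59))) = 80178/((-24623/(99 - 1*(-59)))) = 80178/((-24623/(99 + 59))) = 80178/((-24623/158)) = 80178/((-24623*1/158)) = 80178/(-24623/158) = 80178*(-158/24623) = -12668124/24623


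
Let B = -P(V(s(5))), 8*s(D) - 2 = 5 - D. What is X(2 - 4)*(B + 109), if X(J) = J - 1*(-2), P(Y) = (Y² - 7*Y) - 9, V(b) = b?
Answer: 0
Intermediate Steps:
s(D) = 7/8 - D/8 (s(D) = ¼ + (5 - D)/8 = ¼ + (5/8 - D/8) = 7/8 - D/8)
P(Y) = -9 + Y² - 7*Y
X(J) = 2 + J (X(J) = J + 2 = 2 + J)
B = 171/16 (B = -(-9 + (7/8 - ⅛*5)² - 7*(7/8 - ⅛*5)) = -(-9 + (7/8 - 5/8)² - 7*(7/8 - 5/8)) = -(-9 + (¼)² - 7*¼) = -(-9 + 1/16 - 7/4) = -1*(-171/16) = 171/16 ≈ 10.688)
X(2 - 4)*(B + 109) = (2 + (2 - 4))*(171/16 + 109) = (2 - 2)*(1915/16) = 0*(1915/16) = 0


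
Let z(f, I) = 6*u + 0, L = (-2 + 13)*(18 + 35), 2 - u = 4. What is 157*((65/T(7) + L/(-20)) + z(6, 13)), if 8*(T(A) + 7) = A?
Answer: -7964139/980 ≈ -8126.7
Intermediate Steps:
u = -2 (u = 2 - 1*4 = 2 - 4 = -2)
T(A) = -7 + A/8
L = 583 (L = 11*53 = 583)
z(f, I) = -12 (z(f, I) = 6*(-2) + 0 = -12 + 0 = -12)
157*((65/T(7) + L/(-20)) + z(6, 13)) = 157*((65/(-7 + (⅛)*7) + 583/(-20)) - 12) = 157*((65/(-7 + 7/8) + 583*(-1/20)) - 12) = 157*((65/(-49/8) - 583/20) - 12) = 157*((65*(-8/49) - 583/20) - 12) = 157*((-520/49 - 583/20) - 12) = 157*(-38967/980 - 12) = 157*(-50727/980) = -7964139/980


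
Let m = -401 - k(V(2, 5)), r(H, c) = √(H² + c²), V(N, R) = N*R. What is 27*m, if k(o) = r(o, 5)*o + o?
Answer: -11097 - 1350*√5 ≈ -14116.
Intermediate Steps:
k(o) = o + o*√(25 + o²) (k(o) = √(o² + 5²)*o + o = √(o² + 25)*o + o = √(25 + o²)*o + o = o*√(25 + o²) + o = o + o*√(25 + o²))
m = -411 - 50*√5 (m = -401 - 2*5*(1 + √(25 + (2*5)²)) = -401 - 10*(1 + √(25 + 10²)) = -401 - 10*(1 + √(25 + 100)) = -401 - 10*(1 + √125) = -401 - 10*(1 + 5*√5) = -401 - (10 + 50*√5) = -401 + (-10 - 50*√5) = -411 - 50*√5 ≈ -522.80)
27*m = 27*(-411 - 50*√5) = -11097 - 1350*√5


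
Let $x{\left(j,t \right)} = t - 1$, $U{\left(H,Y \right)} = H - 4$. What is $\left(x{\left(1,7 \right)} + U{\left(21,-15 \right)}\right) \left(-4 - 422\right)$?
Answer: $-9798$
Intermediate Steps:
$U{\left(H,Y \right)} = -4 + H$
$x{\left(j,t \right)} = -1 + t$ ($x{\left(j,t \right)} = t - 1 = -1 + t$)
$\left(x{\left(1,7 \right)} + U{\left(21,-15 \right)}\right) \left(-4 - 422\right) = \left(\left(-1 + 7\right) + \left(-4 + 21\right)\right) \left(-4 - 422\right) = \left(6 + 17\right) \left(-426\right) = 23 \left(-426\right) = -9798$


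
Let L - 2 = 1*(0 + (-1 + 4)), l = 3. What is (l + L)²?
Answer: 64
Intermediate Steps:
L = 5 (L = 2 + 1*(0 + (-1 + 4)) = 2 + 1*(0 + 3) = 2 + 1*3 = 2 + 3 = 5)
(l + L)² = (3 + 5)² = 8² = 64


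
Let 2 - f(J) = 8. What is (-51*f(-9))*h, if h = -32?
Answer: -9792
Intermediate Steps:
f(J) = -6 (f(J) = 2 - 1*8 = 2 - 8 = -6)
(-51*f(-9))*h = -51*(-6)*(-32) = 306*(-32) = -9792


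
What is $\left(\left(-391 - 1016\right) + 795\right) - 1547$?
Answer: $-2159$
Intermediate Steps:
$\left(\left(-391 - 1016\right) + 795\right) - 1547 = \left(-1407 + 795\right) - 1547 = -612 - 1547 = -2159$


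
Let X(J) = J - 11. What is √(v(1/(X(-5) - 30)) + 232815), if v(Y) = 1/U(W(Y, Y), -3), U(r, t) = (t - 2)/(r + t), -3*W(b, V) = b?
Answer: √110843506470/690 ≈ 482.51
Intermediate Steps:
X(J) = -11 + J
W(b, V) = -b/3
U(r, t) = (-2 + t)/(r + t)
v(Y) = ⅗ + Y/15 (v(Y) = 1/((-2 - 3)/(-Y/3 - 3)) = 1/(-5/(-3 - Y/3)) = ⅗ + Y/15)
√(v(1/(X(-5) - 30)) + 232815) = √((⅗ + 1/(15*((-11 - 5) - 30))) + 232815) = √((⅗ + 1/(15*(-16 - 30))) + 232815) = √((⅗ + (1/15)/(-46)) + 232815) = √((⅗ + (1/15)*(-1/46)) + 232815) = √((⅗ - 1/690) + 232815) = √(413/690 + 232815) = √(160642763/690) = √110843506470/690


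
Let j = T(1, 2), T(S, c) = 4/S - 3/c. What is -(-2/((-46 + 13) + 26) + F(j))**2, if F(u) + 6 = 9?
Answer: -529/49 ≈ -10.796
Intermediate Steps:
T(S, c) = -3/c + 4/S
j = 5/2 (j = -3/2 + 4/1 = -3*1/2 + 4*1 = -3/2 + 4 = 5/2 ≈ 2.5000)
F(u) = 3 (F(u) = -6 + 9 = 3)
-(-2/((-46 + 13) + 26) + F(j))**2 = -(-2/((-46 + 13) + 26) + 3)**2 = -(-2/(-33 + 26) + 3)**2 = -(-2/(-7) + 3)**2 = -(-2*(-1/7) + 3)**2 = -(2/7 + 3)**2 = -(23/7)**2 = -1*529/49 = -529/49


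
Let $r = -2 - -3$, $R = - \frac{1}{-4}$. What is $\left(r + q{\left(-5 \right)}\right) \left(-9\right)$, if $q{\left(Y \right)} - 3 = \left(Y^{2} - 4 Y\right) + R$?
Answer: $- \frac{1773}{4} \approx -443.25$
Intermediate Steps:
$R = \frac{1}{4}$ ($R = \left(-1\right) \left(- \frac{1}{4}\right) = \frac{1}{4} \approx 0.25$)
$q{\left(Y \right)} = \frac{13}{4} + Y^{2} - 4 Y$ ($q{\left(Y \right)} = 3 + \left(\left(Y^{2} - 4 Y\right) + \frac{1}{4}\right) = 3 + \left(\frac{1}{4} + Y^{2} - 4 Y\right) = \frac{13}{4} + Y^{2} - 4 Y$)
$r = 1$ ($r = -2 + 3 = 1$)
$\left(r + q{\left(-5 \right)}\right) \left(-9\right) = \left(1 + \left(\frac{13}{4} + \left(-5\right)^{2} - -20\right)\right) \left(-9\right) = \left(1 + \left(\frac{13}{4} + 25 + 20\right)\right) \left(-9\right) = \left(1 + \frac{193}{4}\right) \left(-9\right) = \frac{197}{4} \left(-9\right) = - \frac{1773}{4}$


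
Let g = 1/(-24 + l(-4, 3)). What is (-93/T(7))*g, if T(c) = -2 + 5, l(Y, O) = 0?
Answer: 31/24 ≈ 1.2917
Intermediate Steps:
T(c) = 3
g = -1/24 (g = 1/(-24 + 0) = 1/(-24) = -1/24 ≈ -0.041667)
(-93/T(7))*g = -93/(1*3)*(-1/24) = -93/3*(-1/24) = -93*1/3*(-1/24) = -31*(-1/24) = 31/24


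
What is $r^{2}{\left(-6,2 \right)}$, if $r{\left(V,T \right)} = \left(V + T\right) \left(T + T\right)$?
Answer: $256$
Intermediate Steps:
$r{\left(V,T \right)} = 2 T \left(T + V\right)$ ($r{\left(V,T \right)} = \left(T + V\right) 2 T = 2 T \left(T + V\right)$)
$r^{2}{\left(-6,2 \right)} = \left(2 \cdot 2 \left(2 - 6\right)\right)^{2} = \left(2 \cdot 2 \left(-4\right)\right)^{2} = \left(-16\right)^{2} = 256$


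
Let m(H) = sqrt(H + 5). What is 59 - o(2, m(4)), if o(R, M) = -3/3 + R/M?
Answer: 178/3 ≈ 59.333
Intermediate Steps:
m(H) = sqrt(5 + H)
o(R, M) = -1 + R/M (o(R, M) = -3*1/3 + R/M = -1 + R/M)
59 - o(2, m(4)) = 59 - (2 - sqrt(5 + 4))/(sqrt(5 + 4)) = 59 - (2 - sqrt(9))/(sqrt(9)) = 59 - (2 - 1*3)/3 = 59 - (2 - 3)/3 = 59 - (-1)/3 = 59 - 1*(-1/3) = 59 + 1/3 = 178/3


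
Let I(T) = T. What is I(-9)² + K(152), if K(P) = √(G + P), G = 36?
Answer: 81 + 2*√47 ≈ 94.711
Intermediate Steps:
K(P) = √(36 + P)
I(-9)² + K(152) = (-9)² + √(36 + 152) = 81 + √188 = 81 + 2*√47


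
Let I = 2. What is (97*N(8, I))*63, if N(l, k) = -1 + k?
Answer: 6111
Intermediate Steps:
(97*N(8, I))*63 = (97*(-1 + 2))*63 = (97*1)*63 = 97*63 = 6111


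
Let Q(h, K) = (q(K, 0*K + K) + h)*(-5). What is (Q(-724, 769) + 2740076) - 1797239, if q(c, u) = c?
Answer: 942612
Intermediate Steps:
Q(h, K) = -5*K - 5*h (Q(h, K) = (K + h)*(-5) = -5*K - 5*h)
(Q(-724, 769) + 2740076) - 1797239 = ((-5*769 - 5*(-724)) + 2740076) - 1797239 = ((-3845 + 3620) + 2740076) - 1797239 = (-225 + 2740076) - 1797239 = 2739851 - 1797239 = 942612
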